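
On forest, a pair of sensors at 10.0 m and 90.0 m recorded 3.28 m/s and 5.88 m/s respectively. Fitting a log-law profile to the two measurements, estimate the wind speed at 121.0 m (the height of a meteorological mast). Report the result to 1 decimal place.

Log law: V ∝ ln(z/z₀). From the pair, with r = V₁/V₂ = 0.55782,
ln z₀ = (ln z₁ − r·ln z₂)/(1 − r) = (2.3026 − 0.55782×4.4998)/0.44218 = -0.4693 → z₀ = 0.6254 m
V₃ = V₁ · ln(z₃/z₀)/ln(z₁/z₀) = 3.28 × 5.2651/2.7719 = 6.2302 m/s

6.2 m/s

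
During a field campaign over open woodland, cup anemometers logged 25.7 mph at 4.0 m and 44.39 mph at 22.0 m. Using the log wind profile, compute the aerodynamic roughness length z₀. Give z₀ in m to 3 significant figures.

Log law: V(z) ∝ ln(z/z₀). With r = V₁/V₂ = 25.7/44.39 = 0.57896,
r · ln(z₂/z₀) = ln(z₁/z₀) ⇒ ln z₀ = (ln z₁ − r·ln z₂)/(1 − r)
ln z₀ = (1.38629 − 0.57896×3.09104) / 0.42104 = -0.9578
z₀ = exp(-0.9578) = 0.3837 m

z₀ ≈ 0.384 m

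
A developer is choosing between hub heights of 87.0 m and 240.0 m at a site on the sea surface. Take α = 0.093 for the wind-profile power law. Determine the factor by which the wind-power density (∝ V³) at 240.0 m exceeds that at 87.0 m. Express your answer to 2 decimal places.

1.33

Speed ratio: V_B/V_A = (z_B/z_A)^α = (240.0/87.0)^0.093 = (2.7586)^0.093 = 1.09897
Power-density ratio: P_B/P_A = (V_B/V_A)³ = (1.09897)³ = 1.32725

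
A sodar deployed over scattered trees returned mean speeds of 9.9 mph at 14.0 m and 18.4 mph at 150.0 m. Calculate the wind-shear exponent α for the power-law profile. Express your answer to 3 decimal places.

Power law: V₂/V₁ = (z₂/z₁)^α ⇒ α = ln(V₂/V₁) / ln(z₂/z₁)
α = ln(18.4/9.9) / ln(150.0/14.0) = ln(1.8586) / ln(10.7143)
  = 0.61982 / 2.37158 = 0.26135

α ≈ 0.261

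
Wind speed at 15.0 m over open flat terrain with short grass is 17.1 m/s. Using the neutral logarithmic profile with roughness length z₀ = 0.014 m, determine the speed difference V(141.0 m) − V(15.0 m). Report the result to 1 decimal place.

Log law: V₂ = V₁ · ln(z₂/z₀)/ln(z₁/z₀) = 17.1 × 9.2175/6.9767 = 22.5920 m/s
ΔV = 22.5920 − 17.1 = 5.4920 m/s

5.5 m/s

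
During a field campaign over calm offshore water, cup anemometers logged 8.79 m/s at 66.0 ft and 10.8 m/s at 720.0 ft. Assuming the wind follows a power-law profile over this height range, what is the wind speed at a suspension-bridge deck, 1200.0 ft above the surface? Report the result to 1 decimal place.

First find α: α = ln(V₂/V₁)/ln(z₂/z₁) = ln(10.8/8.79)/ln(720.0/66.0) = 0.20593/2.38960 = 0.0862
Extrapolate from 720.0 ft to 1200.0 ft: V₃ = 10.8 × (1200.0/720.0)^0.0862 = 10.8 × 1.0450 = 11.2861 m/s

11.3 m/s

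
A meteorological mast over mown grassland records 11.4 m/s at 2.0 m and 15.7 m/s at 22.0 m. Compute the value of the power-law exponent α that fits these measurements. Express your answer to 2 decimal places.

Power law: V₂/V₁ = (z₂/z₁)^α ⇒ α = ln(V₂/V₁) / ln(z₂/z₁)
α = ln(15.7/11.4) / ln(22.0/2.0) = ln(1.3772) / ln(11.0000)
  = 0.32005 / 2.39790 = 0.13347

α ≈ 0.13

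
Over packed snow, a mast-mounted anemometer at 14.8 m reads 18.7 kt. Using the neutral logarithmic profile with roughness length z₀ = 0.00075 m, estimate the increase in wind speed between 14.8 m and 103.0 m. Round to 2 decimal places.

Log law: V₂ = V₁ · ln(z₂/z₀)/ln(z₁/z₀) = 18.7 × 11.8302/9.8901 = 22.3683 kt
ΔV = 22.3683 − 18.7 = 3.6683 kt

3.67 kt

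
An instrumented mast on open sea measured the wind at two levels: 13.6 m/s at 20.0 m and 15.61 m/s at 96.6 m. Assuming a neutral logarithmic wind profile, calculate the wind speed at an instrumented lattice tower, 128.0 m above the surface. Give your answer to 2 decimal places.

15.97 m/s

Log law: V ∝ ln(z/z₀). From the pair, with r = V₁/V₂ = 0.87124,
ln z₀ = (ln z₁ − r·ln z₂)/(1 − r) = (2.9957 − 0.87124×4.5706)/0.12876 = -7.6599 → z₀ = 0.0004713 m
V₃ = V₁ · ln(z₃/z₀)/ln(z₁/z₀) = 13.6 × 12.5120/10.6557 = 15.9692 m/s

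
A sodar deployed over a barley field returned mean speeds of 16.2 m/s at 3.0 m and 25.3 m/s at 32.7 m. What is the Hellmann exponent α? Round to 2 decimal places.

Power law: V₂/V₁ = (z₂/z₁)^α ⇒ α = ln(V₂/V₁) / ln(z₂/z₁)
α = ln(25.3/16.2) / ln(32.7/3.0) = ln(1.5617) / ln(10.9000)
  = 0.44579 / 2.38876 = 0.18662

α ≈ 0.19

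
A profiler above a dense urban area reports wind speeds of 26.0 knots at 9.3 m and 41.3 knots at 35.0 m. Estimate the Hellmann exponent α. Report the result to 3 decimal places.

α ≈ 0.349

Power law: V₂/V₁ = (z₂/z₁)^α ⇒ α = ln(V₂/V₁) / ln(z₂/z₁)
α = ln(41.3/26.0) / ln(35.0/9.3) = ln(1.5885) / ln(3.7634)
  = 0.46277 / 1.32533 = 0.34917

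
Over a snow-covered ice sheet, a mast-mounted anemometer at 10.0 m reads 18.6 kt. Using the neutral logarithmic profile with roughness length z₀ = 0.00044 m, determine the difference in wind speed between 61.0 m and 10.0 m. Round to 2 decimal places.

3.35 kt

Log law: V₂ = V₁ · ln(z₂/z₀)/ln(z₁/z₀) = 18.6 × 11.8396/10.0313 = 21.9529 kt
ΔV = 21.9529 − 18.6 = 3.3529 kt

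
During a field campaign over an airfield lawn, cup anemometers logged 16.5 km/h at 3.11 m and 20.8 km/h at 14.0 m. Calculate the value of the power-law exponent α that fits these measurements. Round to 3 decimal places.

Power law: V₂/V₁ = (z₂/z₁)^α ⇒ α = ln(V₂/V₁) / ln(z₂/z₁)
α = ln(20.8/16.5) / ln(14.0/3.11) = ln(1.2606) / ln(4.5016)
  = 0.23159 / 1.50443 = 0.15394

α ≈ 0.154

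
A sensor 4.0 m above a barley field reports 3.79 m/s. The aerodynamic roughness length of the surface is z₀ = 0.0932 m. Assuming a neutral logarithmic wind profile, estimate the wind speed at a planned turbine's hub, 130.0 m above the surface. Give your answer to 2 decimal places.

7.30 m/s

Log law: V(z) ∝ ln(z/z₀), so V₂/V₁ = ln(z₂/z₀) / ln(z₁/z₀).
ln(130.0/0.0932) = 7.2405, ln(4.0/0.0932) = 3.7593
V₂ = 3.79 × 7.2405/3.7593 = 3.79 × 1.9260 = 7.2997 m/s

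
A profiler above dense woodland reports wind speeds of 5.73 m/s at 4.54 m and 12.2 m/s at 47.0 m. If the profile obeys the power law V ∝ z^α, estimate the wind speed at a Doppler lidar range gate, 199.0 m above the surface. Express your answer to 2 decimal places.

First find α: α = ln(V₂/V₁)/ln(z₂/z₁) = ln(12.2/5.73)/ln(47.0/4.54) = 0.75572/2.33722 = 0.3233
Extrapolate from 47.0 m to 199.0 m: V₃ = 12.2 × (199.0/47.0)^0.3233 = 12.2 × 1.5946 = 19.4543 m/s

19.45 m/s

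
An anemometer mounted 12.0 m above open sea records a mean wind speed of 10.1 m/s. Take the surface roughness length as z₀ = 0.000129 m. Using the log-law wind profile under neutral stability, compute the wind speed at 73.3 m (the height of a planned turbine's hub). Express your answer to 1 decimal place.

11.7 m/s

Log law: V(z) ∝ ln(z/z₀), so V₂/V₁ = ln(z₂/z₀) / ln(z₁/z₀).
ln(73.3/0.000129) = 13.2503, ln(12.0/0.000129) = 11.4406
V₂ = 10.1 × 13.2503/11.4406 = 10.1 × 1.1582 = 11.6976 m/s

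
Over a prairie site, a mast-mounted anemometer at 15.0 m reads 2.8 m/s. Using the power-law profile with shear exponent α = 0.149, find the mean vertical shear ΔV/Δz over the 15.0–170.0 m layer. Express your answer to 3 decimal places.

0.008 m/s/m

Power law: V₂ = V₁ · (z₂/z₁)^α = 2.8 × (11.3333)^0.149 = 4.0203 m/s
ΔV/Δz = (4.0203 − 2.8)/(170.0 − 15.0) = 1.2203/155.0000 = 0.00787 m/s/m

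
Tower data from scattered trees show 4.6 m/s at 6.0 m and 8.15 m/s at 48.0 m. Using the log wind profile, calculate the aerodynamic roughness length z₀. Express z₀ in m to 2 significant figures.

z₀ ≈ 0.41 m

Log law: V(z) ∝ ln(z/z₀). With r = V₁/V₂ = 4.6/8.15 = 0.56442,
r · ln(z₂/z₀) = ln(z₁/z₀) ⇒ ln z₀ = (ln z₁ − r·ln z₂)/(1 − r)
ln z₀ = (1.79176 − 0.56442×3.87120) / 0.43558 = -0.9027
z₀ = exp(-0.9027) = 0.4055 m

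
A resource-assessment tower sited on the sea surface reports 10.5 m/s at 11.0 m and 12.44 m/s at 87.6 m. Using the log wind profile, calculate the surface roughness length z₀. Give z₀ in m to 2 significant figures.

Log law: V(z) ∝ ln(z/z₀). With r = V₁/V₂ = 10.5/12.44 = 0.84405,
r · ln(z₂/z₀) = ln(z₁/z₀) ⇒ ln z₀ = (ln z₁ − r·ln z₂)/(1 − r)
ln z₀ = (2.39790 − 0.84405×4.47278) / 0.15595 = -8.8322
z₀ = exp(-8.8322) = 0.0001460 m

z₀ ≈ 0.00015 m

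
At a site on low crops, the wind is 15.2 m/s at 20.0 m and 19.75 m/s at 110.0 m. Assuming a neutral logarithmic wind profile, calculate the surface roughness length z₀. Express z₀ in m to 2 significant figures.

z₀ ≈ 0.067 m

Log law: V(z) ∝ ln(z/z₀). With r = V₁/V₂ = 15.2/19.75 = 0.76962,
r · ln(z₂/z₀) = ln(z₁/z₀) ⇒ ln z₀ = (ln z₁ − r·ln z₂)/(1 − r)
ln z₀ = (2.99573 − 0.76962×4.70048) / 0.23038 = -2.6993
z₀ = exp(-2.6993) = 0.06726 m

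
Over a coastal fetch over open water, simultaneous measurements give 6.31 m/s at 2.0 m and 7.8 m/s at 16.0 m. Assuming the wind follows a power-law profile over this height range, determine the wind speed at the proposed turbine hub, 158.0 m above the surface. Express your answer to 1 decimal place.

First find α: α = ln(V₂/V₁)/ln(z₂/z₁) = ln(7.8/6.31)/ln(16.0/2.0) = 0.21199/2.07944 = 0.1019
Extrapolate from 16.0 m to 158.0 m: V₃ = 7.8 × (158.0/16.0)^0.1019 = 7.8 × 1.2630 = 9.8510 m/s

9.9 m/s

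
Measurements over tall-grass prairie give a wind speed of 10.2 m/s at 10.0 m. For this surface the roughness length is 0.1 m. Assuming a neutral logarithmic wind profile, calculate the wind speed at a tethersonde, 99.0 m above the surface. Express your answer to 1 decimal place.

Log law: V(z) ∝ ln(z/z₀), so V₂/V₁ = ln(z₂/z₀) / ln(z₁/z₀).
ln(99.0/0.1) = 6.8977, ln(10.0/0.1) = 4.6052
V₂ = 10.2 × 6.8977/4.6052 = 10.2 × 1.4978 = 15.2777 m/s

15.3 m/s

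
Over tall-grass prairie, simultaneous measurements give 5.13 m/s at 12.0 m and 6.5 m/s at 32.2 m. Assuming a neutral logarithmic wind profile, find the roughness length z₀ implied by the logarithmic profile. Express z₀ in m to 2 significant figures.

z₀ ≈ 0.30 m

Log law: V(z) ∝ ln(z/z₀). With r = V₁/V₂ = 5.13/6.5 = 0.78923,
r · ln(z₂/z₀) = ln(z₁/z₀) ⇒ ln z₀ = (ln z₁ − r·ln z₂)/(1 − r)
ln z₀ = (2.48491 − 0.78923×3.47197) / 0.21077 = -1.2112
z₀ = exp(-1.2112) = 0.2979 m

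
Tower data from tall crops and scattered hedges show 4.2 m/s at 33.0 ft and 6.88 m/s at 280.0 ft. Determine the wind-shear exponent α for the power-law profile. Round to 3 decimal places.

Power law: V₂/V₁ = (z₂/z₁)^α ⇒ α = ln(V₂/V₁) / ln(z₂/z₁)
α = ln(6.88/4.2) / ln(280.0/33.0) = ln(1.6381) / ln(8.4848)
  = 0.49353 / 2.13828 = 0.23081

α ≈ 0.231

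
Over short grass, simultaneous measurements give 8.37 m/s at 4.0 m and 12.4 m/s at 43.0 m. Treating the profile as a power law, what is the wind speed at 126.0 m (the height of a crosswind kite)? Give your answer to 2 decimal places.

First find α: α = ln(V₂/V₁)/ln(z₂/z₁) = ln(12.4/8.37)/ln(43.0/4.0) = 0.39304/2.37491 = 0.1655
Extrapolate from 43.0 m to 126.0 m: V₃ = 12.4 × (126.0/43.0)^0.1655 = 12.4 × 1.1947 = 14.8147 m/s

14.81 m/s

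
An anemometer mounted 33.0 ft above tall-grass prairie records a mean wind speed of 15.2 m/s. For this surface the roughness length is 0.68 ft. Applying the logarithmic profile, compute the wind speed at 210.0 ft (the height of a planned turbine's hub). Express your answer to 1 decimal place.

22.4 m/s

Log law: V(z) ∝ ln(z/z₀), so V₂/V₁ = ln(z₂/z₀) / ln(z₁/z₀).
ln(210.0/0.68) = 5.7328, ln(33.0/0.68) = 3.8822
V₂ = 15.2 × 5.7328/3.8822 = 15.2 × 1.4767 = 22.4457 m/s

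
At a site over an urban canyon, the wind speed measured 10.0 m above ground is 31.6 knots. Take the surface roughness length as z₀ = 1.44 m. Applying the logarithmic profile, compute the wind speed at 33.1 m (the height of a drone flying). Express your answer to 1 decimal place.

51.1 knots

Log law: V(z) ∝ ln(z/z₀), so V₂/V₁ = ln(z₂/z₀) / ln(z₁/z₀).
ln(33.1/1.44) = 3.1349, ln(10.0/1.44) = 1.9379
V₂ = 31.6 × 3.1349/1.9379 = 31.6 × 1.6176 = 51.1174 knots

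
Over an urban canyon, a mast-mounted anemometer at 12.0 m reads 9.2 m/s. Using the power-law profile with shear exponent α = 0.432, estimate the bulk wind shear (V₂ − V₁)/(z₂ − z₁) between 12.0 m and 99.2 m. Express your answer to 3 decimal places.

Power law: V₂ = V₁ · (z₂/z₁)^α = 9.2 × (8.2667)^0.432 = 22.9126 m/s
ΔV/Δz = (22.9126 − 9.2)/(99.2 − 12.0) = 13.7126/87.2000 = 0.15725 m/s/m

0.157 m/s/m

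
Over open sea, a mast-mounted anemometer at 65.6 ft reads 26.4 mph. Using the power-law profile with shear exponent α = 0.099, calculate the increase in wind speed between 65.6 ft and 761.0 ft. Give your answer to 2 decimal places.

Power law: V₂ = V₁ · (z₂/z₁)^α = 26.4 × (11.6006)^0.099 = 33.6502 mph
ΔV = 33.6502 − 26.4 = 7.2502 mph

7.25 mph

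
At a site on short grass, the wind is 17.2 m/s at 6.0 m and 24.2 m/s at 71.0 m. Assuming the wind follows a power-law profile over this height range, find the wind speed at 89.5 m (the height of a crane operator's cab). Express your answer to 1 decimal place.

First find α: α = ln(V₂/V₁)/ln(z₂/z₁) = ln(24.2/17.2)/ln(71.0/6.0) = 0.34144/2.47092 = 0.1382
Extrapolate from 71.0 m to 89.5 m: V₃ = 24.2 × (89.5/71.0)^0.1382 = 24.2 × 1.0325 = 24.9869 m/s

25.0 m/s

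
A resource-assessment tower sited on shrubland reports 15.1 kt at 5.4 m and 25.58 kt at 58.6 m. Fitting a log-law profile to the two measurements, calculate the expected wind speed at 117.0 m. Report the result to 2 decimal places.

28.62 kt

Log law: V ∝ ln(z/z₀). From the pair, with r = V₁/V₂ = 0.59030,
ln z₀ = (ln z₁ − r·ln z₂)/(1 − r) = (1.6864 − 0.59030×4.0707)/0.40970 = -1.7490 → z₀ = 0.1739 m
V₃ = V₁ · ln(z₃/z₀)/ln(z₁/z₀) = 15.1 × 6.5112/3.4354 = 28.6191 kt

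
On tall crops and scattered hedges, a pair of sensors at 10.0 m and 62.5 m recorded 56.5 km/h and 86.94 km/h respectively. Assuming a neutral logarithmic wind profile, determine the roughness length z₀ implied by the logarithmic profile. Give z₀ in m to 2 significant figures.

Log law: V(z) ∝ ln(z/z₀). With r = V₁/V₂ = 56.5/86.94 = 0.64987,
r · ln(z₂/z₀) = ln(z₁/z₀) ⇒ ln z₀ = (ln z₁ − r·ln z₂)/(1 − r)
ln z₀ = (2.30259 − 0.64987×4.13517) / 0.35013 = -1.0989
z₀ = exp(-1.0989) = 0.3332 m

z₀ ≈ 0.33 m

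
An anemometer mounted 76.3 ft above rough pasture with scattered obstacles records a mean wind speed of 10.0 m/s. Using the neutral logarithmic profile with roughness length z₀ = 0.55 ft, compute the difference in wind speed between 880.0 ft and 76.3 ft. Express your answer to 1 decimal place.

Log law: V₂ = V₁ · ln(z₂/z₀)/ln(z₁/z₀) = 10.0 × 7.3778/4.9325 = 14.9574 m/s
ΔV = 14.9574 − 10.0 = 4.9574 m/s

5.0 m/s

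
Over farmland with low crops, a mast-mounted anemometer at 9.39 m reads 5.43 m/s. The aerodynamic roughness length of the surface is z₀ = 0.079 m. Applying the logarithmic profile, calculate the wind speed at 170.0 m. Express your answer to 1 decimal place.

8.7 m/s

Log law: V(z) ∝ ln(z/z₀), so V₂/V₁ = ln(z₂/z₀) / ln(z₁/z₀).
ln(170.0/0.079) = 7.6741, ln(9.39/0.079) = 4.7780
V₂ = 5.43 × 7.6741/4.7780 = 5.43 × 1.6061 = 8.7214 m/s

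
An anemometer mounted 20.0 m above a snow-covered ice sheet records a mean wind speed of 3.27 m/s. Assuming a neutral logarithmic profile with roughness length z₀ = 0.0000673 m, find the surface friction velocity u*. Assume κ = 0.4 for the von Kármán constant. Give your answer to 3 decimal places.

u* ≈ 0.104 m/s

Log law: V(z) = (u*/κ) · ln(z/z₀) ⇒ u* = κ · V / ln(z/z₀)
u* = 0.4 × 3.27 / ln(20.0/0.0000673) = 0.4 × 3.27 / 12.6021
   = 1.3080 / 12.6021 = 0.1038 m/s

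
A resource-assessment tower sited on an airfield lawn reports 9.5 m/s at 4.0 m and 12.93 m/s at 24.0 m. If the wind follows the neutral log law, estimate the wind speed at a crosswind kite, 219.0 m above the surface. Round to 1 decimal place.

Log law: V ∝ ln(z/z₀). From the pair, with r = V₁/V₂ = 0.73473,
ln z₀ = (ln z₁ − r·ln z₂)/(1 − r) = (1.3863 − 0.73473×3.1781)/0.26527 = -3.5763 → z₀ = 0.02798 m
V₃ = V₁ · ln(z₃/z₀)/ln(z₁/z₀) = 9.5 × 8.9654/4.9626 = 17.1626 m/s

17.2 m/s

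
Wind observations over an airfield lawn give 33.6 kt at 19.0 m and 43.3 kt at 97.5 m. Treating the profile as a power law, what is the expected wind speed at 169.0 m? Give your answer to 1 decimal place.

First find α: α = ln(V₂/V₁)/ln(z₂/z₁) = ln(43.3/33.6)/ln(97.5/19.0) = 0.25363/1.63541 = 0.1551
Extrapolate from 97.5 m to 169.0 m: V₃ = 43.3 × (169.0/97.5)^0.1551 = 43.3 × 1.0890 = 47.1558 kt

47.2 kt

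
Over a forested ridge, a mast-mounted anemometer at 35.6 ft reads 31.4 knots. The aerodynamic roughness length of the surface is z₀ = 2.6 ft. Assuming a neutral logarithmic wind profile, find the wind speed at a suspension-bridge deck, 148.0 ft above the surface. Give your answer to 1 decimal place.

Log law: V(z) ∝ ln(z/z₀), so V₂/V₁ = ln(z₂/z₀) / ln(z₁/z₀).
ln(148.0/2.6) = 4.0417, ln(35.6/2.6) = 2.6168
V₂ = 31.4 × 4.0417/2.6168 = 31.4 × 1.5445 = 48.4973 knots

48.5 knots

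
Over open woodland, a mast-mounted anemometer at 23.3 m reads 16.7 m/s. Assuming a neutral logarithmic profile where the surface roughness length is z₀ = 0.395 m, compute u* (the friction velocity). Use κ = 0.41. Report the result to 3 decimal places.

Log law: V(z) = (u*/κ) · ln(z/z₀) ⇒ u* = κ · V / ln(z/z₀)
u* = 0.41 × 16.7 / ln(23.3/0.395) = 0.41 × 16.7 / 4.0773
   = 6.8470 / 4.0773 = 1.6793 m/s

u* ≈ 1.679 m/s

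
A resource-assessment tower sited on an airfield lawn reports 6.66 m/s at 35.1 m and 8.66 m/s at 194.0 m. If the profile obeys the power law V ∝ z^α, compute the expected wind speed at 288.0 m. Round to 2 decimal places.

9.20 m/s

First find α: α = ln(V₂/V₁)/ln(z₂/z₁) = ln(8.66/6.66)/ln(194.0/35.1) = 0.26260/1.70966 = 0.1536
Extrapolate from 194.0 m to 288.0 m: V₃ = 8.66 × (288.0/194.0)^0.1536 = 8.66 × 1.0626 = 9.2018 m/s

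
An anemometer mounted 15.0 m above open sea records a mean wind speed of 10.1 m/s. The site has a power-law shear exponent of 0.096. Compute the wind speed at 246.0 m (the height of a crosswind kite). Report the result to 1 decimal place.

13.2 m/s

Power-law profile: V₂ = V₁ · (z₂/z₁)^α
V₂ = 10.1 × (246.0/15.0)^0.096 = 10.1 × (16.4000)^0.096
    = 10.1 × 1.3081 = 13.2113 m/s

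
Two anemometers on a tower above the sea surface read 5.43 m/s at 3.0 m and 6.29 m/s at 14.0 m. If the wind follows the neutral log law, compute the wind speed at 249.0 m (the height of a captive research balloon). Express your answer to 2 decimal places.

Log law: V ∝ ln(z/z₀). From the pair, with r = V₁/V₂ = 0.86328,
ln z₀ = (ln z₁ − r·ln z₂)/(1 − r) = (1.0986 − 0.86328×2.6391)/0.13672 = -8.6277 → z₀ = 0.0001791 m
V₃ = V₁ · ln(z₃/z₀)/ln(z₁/z₀) = 5.43 × 14.1451/9.7263 = 7.8970 m/s

7.90 m/s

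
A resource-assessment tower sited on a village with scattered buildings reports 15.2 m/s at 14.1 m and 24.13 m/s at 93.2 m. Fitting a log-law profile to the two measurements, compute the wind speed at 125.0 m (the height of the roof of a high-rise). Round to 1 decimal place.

25.5 m/s

Log law: V ∝ ln(z/z₀). From the pair, with r = V₁/V₂ = 0.62992,
ln z₀ = (ln z₁ − r·ln z₂)/(1 − r) = (2.6462 − 0.62992×4.5347)/0.37008 = -0.5684 → z₀ = 0.5664 m
V₃ = V₁ · ln(z₃/z₀)/ln(z₁/z₀) = 15.2 × 5.3967/3.2146 = 25.5181 m/s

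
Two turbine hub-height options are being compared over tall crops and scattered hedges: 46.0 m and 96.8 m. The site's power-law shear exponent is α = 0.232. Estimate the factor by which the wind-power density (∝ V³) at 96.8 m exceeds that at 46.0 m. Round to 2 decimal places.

Speed ratio: V_B/V_A = (z_B/z_A)^α = (96.8/46.0)^0.232 = (2.1043)^0.232 = 1.18840
Power-density ratio: P_B/P_A = (V_B/V_A)³ = (1.18840)³ = 1.67838

1.68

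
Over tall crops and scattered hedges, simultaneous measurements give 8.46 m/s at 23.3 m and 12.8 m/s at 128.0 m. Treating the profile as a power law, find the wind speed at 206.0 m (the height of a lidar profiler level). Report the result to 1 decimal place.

First find α: α = ln(V₂/V₁)/ln(z₂/z₁) = ln(12.8/8.46)/ln(128.0/23.3) = 0.41410/1.70358 = 0.2431
Extrapolate from 128.0 m to 206.0 m: V₃ = 12.8 × (206.0/128.0)^0.2431 = 12.8 × 1.1226 = 14.3695 m/s

14.4 m/s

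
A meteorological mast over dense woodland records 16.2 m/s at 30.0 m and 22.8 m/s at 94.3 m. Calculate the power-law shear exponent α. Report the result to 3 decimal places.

α ≈ 0.298

Power law: V₂/V₁ = (z₂/z₁)^α ⇒ α = ln(V₂/V₁) / ln(z₂/z₁)
α = ln(22.8/16.2) / ln(94.3/30.0) = ln(1.4074) / ln(3.1433)
  = 0.34175 / 1.14528 = 0.29840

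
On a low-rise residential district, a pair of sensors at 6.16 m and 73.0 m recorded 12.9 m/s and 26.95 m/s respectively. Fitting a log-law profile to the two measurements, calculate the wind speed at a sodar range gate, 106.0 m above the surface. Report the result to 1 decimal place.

29.1 m/s

Log law: V ∝ ln(z/z₀). From the pair, with r = V₁/V₂ = 0.47866,
ln z₀ = (ln z₁ − r·ln z₂)/(1 − r) = (1.8181 − 0.47866×4.2905)/0.52134 = -0.4519 → z₀ = 0.6364 m
V₃ = V₁ · ln(z₃/z₀)/ln(z₁/z₀) = 12.9 × 5.1154/2.2700 = 29.0696 m/s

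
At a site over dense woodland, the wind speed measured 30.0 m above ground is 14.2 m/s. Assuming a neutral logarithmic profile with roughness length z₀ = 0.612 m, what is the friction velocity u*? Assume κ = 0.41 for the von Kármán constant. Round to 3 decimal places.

u* ≈ 1.496 m/s

Log law: V(z) = (u*/κ) · ln(z/z₀) ⇒ u* = κ · V / ln(z/z₀)
u* = 0.41 × 14.2 / ln(30.0/0.612) = 0.41 × 14.2 / 3.8922
   = 5.8220 / 3.8922 = 1.4958 m/s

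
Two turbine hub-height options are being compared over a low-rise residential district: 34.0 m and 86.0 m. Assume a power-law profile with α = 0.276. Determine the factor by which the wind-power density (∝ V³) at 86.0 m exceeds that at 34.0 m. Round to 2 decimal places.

Speed ratio: V_B/V_A = (z_B/z_A)^α = (86.0/34.0)^0.276 = (2.5294)^0.276 = 1.29191
Power-density ratio: P_B/P_A = (V_B/V_A)³ = (1.29191)³ = 2.15626

2.16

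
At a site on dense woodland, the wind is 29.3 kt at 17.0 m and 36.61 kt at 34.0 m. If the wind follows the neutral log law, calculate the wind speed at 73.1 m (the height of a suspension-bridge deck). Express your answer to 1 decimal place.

Log law: V ∝ ln(z/z₀). From the pair, with r = V₁/V₂ = 0.80033,
ln z₀ = (ln z₁ − r·ln z₂)/(1 − r) = (2.8332 − 0.80033×3.5264)/0.19967 = 0.0549 → z₀ = 1.056 m
V₃ = V₁ · ln(z₃/z₀)/ln(z₁/z₀) = 29.3 × 4.2369/2.7783 = 44.6827 kt

44.7 kt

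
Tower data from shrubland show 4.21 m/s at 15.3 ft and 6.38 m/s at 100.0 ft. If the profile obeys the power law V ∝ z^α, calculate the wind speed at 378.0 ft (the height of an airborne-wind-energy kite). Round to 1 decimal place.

First find α: α = ln(V₂/V₁)/ln(z₂/z₁) = ln(6.38/4.21)/ln(100.0/15.3) = 0.41571/1.87732 = 0.2214
Extrapolate from 100.0 ft to 378.0 ft: V₃ = 6.38 × (378.0/100.0)^0.2214 = 6.38 × 1.3424 = 8.5644 m/s

8.6 m/s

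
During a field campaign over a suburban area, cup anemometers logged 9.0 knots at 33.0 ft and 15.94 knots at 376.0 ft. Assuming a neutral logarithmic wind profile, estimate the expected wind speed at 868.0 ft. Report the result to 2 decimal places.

Log law: V ∝ ln(z/z₀). From the pair, with r = V₁/V₂ = 0.56462,
ln z₀ = (ln z₁ − r·ln z₂)/(1 − r) = (3.4965 − 0.56462×5.9296)/0.43538 = 0.3412 → z₀ = 1.407 ft
V₃ = V₁ · ln(z₃/z₀)/ln(z₁/z₀) = 9.0 × 6.4250/3.1553 = 18.3263 knots

18.33 knots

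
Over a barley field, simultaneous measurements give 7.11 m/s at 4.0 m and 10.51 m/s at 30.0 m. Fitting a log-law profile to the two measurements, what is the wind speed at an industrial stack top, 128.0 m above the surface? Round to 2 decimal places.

12.96 m/s

Log law: V ∝ ln(z/z₀). From the pair, with r = V₁/V₂ = 0.67650,
ln z₀ = (ln z₁ − r·ln z₂)/(1 − r) = (1.3863 − 0.67650×3.4012)/0.32350 = -2.8272 → z₀ = 0.05918 m
V₃ = V₁ · ln(z₃/z₀)/ln(z₁/z₀) = 7.11 × 7.6793/4.2135 = 12.9582 m/s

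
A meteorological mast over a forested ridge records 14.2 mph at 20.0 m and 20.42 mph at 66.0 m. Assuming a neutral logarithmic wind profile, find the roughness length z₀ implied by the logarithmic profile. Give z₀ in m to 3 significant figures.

z₀ ≈ 1.31 m

Log law: V(z) ∝ ln(z/z₀). With r = V₁/V₂ = 14.2/20.42 = 0.69540,
r · ln(z₂/z₀) = ln(z₁/z₀) ⇒ ln z₀ = (ln z₁ − r·ln z₂)/(1 − r)
ln z₀ = (2.99573 − 0.69540×4.18965) / 0.30460 = 0.2701
z₀ = exp(0.2701) = 1.310 m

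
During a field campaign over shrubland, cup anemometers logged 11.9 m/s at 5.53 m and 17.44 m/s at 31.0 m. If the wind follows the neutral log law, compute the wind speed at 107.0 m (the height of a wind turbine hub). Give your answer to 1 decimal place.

Log law: V ∝ ln(z/z₀). From the pair, with r = V₁/V₂ = 0.68234,
ln z₀ = (ln z₁ − r·ln z₂)/(1 − r) = (1.7102 − 0.68234×3.4340)/0.31766 = -1.9926 → z₀ = 0.1363 m
V₃ = V₁ · ln(z₃/z₀)/ln(z₁/z₀) = 11.9 × 6.6654/3.7027 = 21.4214 m/s

21.4 m/s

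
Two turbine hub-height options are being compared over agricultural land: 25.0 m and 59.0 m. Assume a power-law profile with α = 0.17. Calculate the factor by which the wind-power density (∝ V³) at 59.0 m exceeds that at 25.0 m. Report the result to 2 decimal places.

1.55

Speed ratio: V_B/V_A = (z_B/z_A)^α = (59.0/25.0)^0.17 = (2.3600)^0.17 = 1.15716
Power-density ratio: P_B/P_A = (V_B/V_A)³ = (1.15716)³ = 1.54948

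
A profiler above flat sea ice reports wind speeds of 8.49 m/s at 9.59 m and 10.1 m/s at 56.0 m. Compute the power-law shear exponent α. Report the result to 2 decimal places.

Power law: V₂/V₁ = (z₂/z₁)^α ⇒ α = ln(V₂/V₁) / ln(z₂/z₁)
α = ln(10.1/8.49) / ln(56.0/9.59) = ln(1.1896) / ln(5.8394)
  = 0.17365 / 1.76463 = 0.09840

α ≈ 0.10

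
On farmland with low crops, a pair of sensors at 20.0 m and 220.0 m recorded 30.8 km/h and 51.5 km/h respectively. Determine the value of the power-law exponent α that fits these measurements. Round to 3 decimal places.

Power law: V₂/V₁ = (z₂/z₁)^α ⇒ α = ln(V₂/V₁) / ln(z₂/z₁)
α = ln(51.5/30.8) / ln(220.0/20.0) = ln(1.6721) / ln(11.0000)
  = 0.51407 / 2.39790 = 0.21438

α ≈ 0.214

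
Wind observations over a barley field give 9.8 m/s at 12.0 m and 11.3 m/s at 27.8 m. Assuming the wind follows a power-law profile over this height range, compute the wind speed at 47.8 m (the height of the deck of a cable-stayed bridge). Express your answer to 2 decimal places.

First find α: α = ln(V₂/V₁)/ln(z₂/z₁) = ln(11.3/9.8)/ln(27.8/12.0) = 0.14242/0.84013 = 0.1695
Extrapolate from 27.8 m to 47.8 m: V₃ = 11.3 × (47.8/27.8)^0.1695 = 11.3 × 1.0962 = 12.3874 m/s

12.39 m/s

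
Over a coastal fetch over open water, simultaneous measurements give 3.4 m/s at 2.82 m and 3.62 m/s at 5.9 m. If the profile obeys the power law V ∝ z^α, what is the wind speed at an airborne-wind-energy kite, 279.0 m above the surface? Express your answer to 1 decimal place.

5.0 m/s

First find α: α = ln(V₂/V₁)/ln(z₂/z₁) = ln(3.62/3.4)/ln(5.9/2.82) = 0.06270/0.73822 = 0.0849
Extrapolate from 5.9 m to 279.0 m: V₃ = 3.62 × (279.0/5.9)^0.0849 = 3.62 × 1.3875 = 5.0228 m/s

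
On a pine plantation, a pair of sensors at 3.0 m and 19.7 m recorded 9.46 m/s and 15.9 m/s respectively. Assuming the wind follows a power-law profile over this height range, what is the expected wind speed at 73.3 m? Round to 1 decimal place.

First find α: α = ln(V₂/V₁)/ln(z₂/z₁) = ln(15.9/9.46)/ln(19.7/3.0) = 0.51925/1.88201 = 0.2759
Extrapolate from 19.7 m to 73.3 m: V₃ = 15.9 × (73.3/19.7)^0.2759 = 15.9 × 1.4369 = 22.8474 m/s

22.8 m/s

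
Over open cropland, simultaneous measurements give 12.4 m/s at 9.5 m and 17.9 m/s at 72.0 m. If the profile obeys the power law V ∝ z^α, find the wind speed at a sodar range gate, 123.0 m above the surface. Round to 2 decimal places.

19.72 m/s

First find α: α = ln(V₂/V₁)/ln(z₂/z₁) = ln(17.9/12.4)/ln(72.0/9.5) = 0.36710/2.02537 = 0.1813
Extrapolate from 72.0 m to 123.0 m: V₃ = 17.9 × (123.0/72.0)^0.1813 = 17.9 × 1.1019 = 19.7246 m/s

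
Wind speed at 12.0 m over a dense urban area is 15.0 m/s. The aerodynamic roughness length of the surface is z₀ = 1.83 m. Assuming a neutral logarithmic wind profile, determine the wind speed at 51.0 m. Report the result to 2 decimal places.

26.54 m/s

Log law: V(z) ∝ ln(z/z₀), so V₂/V₁ = ln(z₂/z₀) / ln(z₁/z₀).
ln(51.0/1.83) = 3.3275, ln(12.0/1.83) = 1.8806
V₂ = 15.0 × 3.3275/1.8806 = 15.0 × 1.7694 = 26.5409 m/s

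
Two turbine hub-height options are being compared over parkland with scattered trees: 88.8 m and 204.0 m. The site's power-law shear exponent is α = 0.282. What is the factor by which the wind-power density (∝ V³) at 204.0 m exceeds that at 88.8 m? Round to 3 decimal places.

Speed ratio: V_B/V_A = (z_B/z_A)^α = (204.0/88.8)^0.282 = (2.2973)^0.282 = 1.26434
Power-density ratio: P_B/P_A = (V_B/V_A)³ = (1.26434)³ = 2.02111

2.021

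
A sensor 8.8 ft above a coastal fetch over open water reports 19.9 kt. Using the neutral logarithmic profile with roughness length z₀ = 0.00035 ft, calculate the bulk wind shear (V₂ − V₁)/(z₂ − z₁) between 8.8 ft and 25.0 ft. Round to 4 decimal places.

0.1266 kt/ft

Log law: V₂ = V₁ · ln(z₂/z₀)/ln(z₁/z₀) = 19.9 × 11.1765/10.1323 = 21.9507 kt
ΔV/Δz = (21.9507 − 19.9)/(25.0 − 8.8) = 2.0507/16.2000 = 0.12658 kt/ft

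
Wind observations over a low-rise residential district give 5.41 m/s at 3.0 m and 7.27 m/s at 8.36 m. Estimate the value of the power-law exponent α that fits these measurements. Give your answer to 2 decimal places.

α ≈ 0.29

Power law: V₂/V₁ = (z₂/z₁)^α ⇒ α = ln(V₂/V₁) / ln(z₂/z₁)
α = ln(7.27/5.41) / ln(8.36/3.0) = ln(1.3438) / ln(2.7867)
  = 0.29551 / 1.02485 = 0.28834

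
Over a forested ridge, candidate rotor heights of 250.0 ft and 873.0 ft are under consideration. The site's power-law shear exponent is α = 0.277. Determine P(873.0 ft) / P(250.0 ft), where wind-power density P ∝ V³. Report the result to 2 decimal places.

2.83

Speed ratio: V_B/V_A = (z_B/z_A)^α = (873.0/250.0)^0.277 = (3.4920)^0.277 = 1.41394
Power-density ratio: P_B/P_A = (V_B/V_A)³ = (1.41394)³ = 2.82680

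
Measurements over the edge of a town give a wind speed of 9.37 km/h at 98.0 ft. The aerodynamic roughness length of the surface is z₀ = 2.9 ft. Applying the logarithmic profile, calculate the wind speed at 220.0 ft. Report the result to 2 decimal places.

Log law: V(z) ∝ ln(z/z₀), so V₂/V₁ = ln(z₂/z₀) / ln(z₁/z₀).
ln(220.0/2.9) = 4.3289, ln(98.0/2.9) = 3.5203
V₂ = 9.37 × 4.3289/3.5203 = 9.37 × 1.2297 = 11.5224 km/h

11.52 km/h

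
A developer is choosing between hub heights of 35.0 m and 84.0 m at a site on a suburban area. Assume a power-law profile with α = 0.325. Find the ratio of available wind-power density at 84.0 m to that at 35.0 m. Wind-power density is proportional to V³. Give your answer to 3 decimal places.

Speed ratio: V_B/V_A = (z_B/z_A)^α = (84.0/35.0)^0.325 = (2.4000)^0.325 = 1.32913
Power-density ratio: P_B/P_A = (V_B/V_A)³ = (1.32913)³ = 2.34804

2.348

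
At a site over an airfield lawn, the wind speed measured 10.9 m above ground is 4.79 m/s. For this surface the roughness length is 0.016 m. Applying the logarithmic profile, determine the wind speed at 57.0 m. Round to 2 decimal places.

Log law: V(z) ∝ ln(z/z₀), so V₂/V₁ = ln(z₂/z₀) / ln(z₁/z₀).
ln(57.0/0.016) = 8.1782, ln(10.9/0.016) = 6.5239
V₂ = 4.79 × 8.1782/6.5239 = 4.79 × 1.2536 = 6.0046 m/s

6.00 m/s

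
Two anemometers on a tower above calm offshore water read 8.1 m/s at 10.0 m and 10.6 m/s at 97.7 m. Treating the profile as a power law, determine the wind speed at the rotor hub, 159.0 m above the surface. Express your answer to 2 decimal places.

11.23 m/s

First find α: α = ln(V₂/V₁)/ln(z₂/z₁) = ln(10.6/8.1)/ln(97.7/10.0) = 0.26899/2.27932 = 0.1180
Extrapolate from 97.7 m to 159.0 m: V₃ = 10.6 × (159.0/97.7)^0.1180 = 10.6 × 1.0592 = 11.2271 m/s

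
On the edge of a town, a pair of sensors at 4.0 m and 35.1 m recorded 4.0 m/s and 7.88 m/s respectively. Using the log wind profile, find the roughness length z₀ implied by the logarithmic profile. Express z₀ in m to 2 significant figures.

Log law: V(z) ∝ ln(z/z₀). With r = V₁/V₂ = 4.0/7.88 = 0.50761,
r · ln(z₂/z₀) = ln(z₁/z₀) ⇒ ln z₀ = (ln z₁ − r·ln z₂)/(1 − r)
ln z₀ = (1.38629 − 0.50761×3.55820) / 0.49239 = -0.8528
z₀ = exp(-0.8528) = 0.4262 m

z₀ ≈ 0.43 m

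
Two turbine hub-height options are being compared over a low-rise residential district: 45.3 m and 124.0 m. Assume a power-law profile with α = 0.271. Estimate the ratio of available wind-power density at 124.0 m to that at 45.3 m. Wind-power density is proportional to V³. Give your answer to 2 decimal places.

2.27

Speed ratio: V_B/V_A = (z_B/z_A)^α = (124.0/45.3)^0.271 = (2.7373)^0.271 = 1.31376
Power-density ratio: P_B/P_A = (V_B/V_A)³ = (1.31376)³ = 2.26748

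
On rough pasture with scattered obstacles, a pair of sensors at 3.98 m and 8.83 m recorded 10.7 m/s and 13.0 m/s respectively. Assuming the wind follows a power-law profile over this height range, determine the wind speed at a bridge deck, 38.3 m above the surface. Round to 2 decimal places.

First find α: α = ln(V₂/V₁)/ln(z₂/z₁) = ln(13.0/10.7)/ln(8.83/3.98) = 0.19471/0.79687 = 0.2443
Extrapolate from 8.83 m to 38.3 m: V₃ = 13.0 × (38.3/8.83)^0.2443 = 13.0 × 1.4312 = 18.6056 m/s

18.61 m/s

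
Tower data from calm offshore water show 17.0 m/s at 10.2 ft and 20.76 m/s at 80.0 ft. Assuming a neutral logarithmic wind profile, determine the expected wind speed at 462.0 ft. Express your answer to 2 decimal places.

23.96 m/s

Log law: V ∝ ln(z/z₀). From the pair, with r = V₁/V₂ = 0.81888,
ln z₀ = (ln z₁ − r·ln z₂)/(1 − r) = (2.3224 − 0.81888×4.3820)/0.18112 = -6.9898 → z₀ = 0.0009212 ft
V₃ = V₁ · ln(z₃/z₀)/ln(z₁/z₀) = 17.0 × 13.1254/9.3122 = 23.9612 m/s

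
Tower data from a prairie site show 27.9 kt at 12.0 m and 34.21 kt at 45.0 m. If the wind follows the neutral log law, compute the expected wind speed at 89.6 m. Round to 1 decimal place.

37.5 kt

Log law: V ∝ ln(z/z₀). From the pair, with r = V₁/V₂ = 0.81555,
ln z₀ = (ln z₁ − r·ln z₂)/(1 − r) = (2.4849 − 0.81555×3.8067)/0.18445 = -3.3593 → z₀ = 0.03476 m
V₃ = V₁ · ln(z₃/z₀)/ln(z₁/z₀) = 27.9 × 7.8547/5.8442 = 37.4978 kt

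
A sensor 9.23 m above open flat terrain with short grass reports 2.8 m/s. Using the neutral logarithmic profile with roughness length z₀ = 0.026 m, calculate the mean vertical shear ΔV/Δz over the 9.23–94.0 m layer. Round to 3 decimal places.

Log law: V₂ = V₁ · ln(z₂/z₀)/ln(z₁/z₀) = 2.8 × 8.1930/5.8721 = 3.9066 m/s
ΔV/Δz = (3.9066 − 2.8)/(94.0 − 9.23) = 1.1066/84.7700 = 0.01305 m/s/m

0.013 m/s/m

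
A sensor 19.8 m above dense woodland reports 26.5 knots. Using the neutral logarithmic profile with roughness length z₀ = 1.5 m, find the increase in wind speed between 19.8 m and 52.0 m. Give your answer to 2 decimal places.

Log law: V₂ = V₁ · ln(z₂/z₀)/ln(z₁/z₀) = 26.5 × 3.5458/2.5802 = 36.4168 knots
ΔV = 36.4168 − 26.5 = 9.9168 knots

9.92 knots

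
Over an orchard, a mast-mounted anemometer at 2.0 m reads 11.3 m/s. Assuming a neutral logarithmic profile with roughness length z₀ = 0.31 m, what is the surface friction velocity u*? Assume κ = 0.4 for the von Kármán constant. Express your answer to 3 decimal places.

Log law: V(z) = (u*/κ) · ln(z/z₀) ⇒ u* = κ · V / ln(z/z₀)
u* = 0.4 × 11.3 / ln(2.0/0.31) = 0.4 × 11.3 / 1.8643
   = 4.5200 / 1.8643 = 2.4245 m/s

u* ≈ 2.424 m/s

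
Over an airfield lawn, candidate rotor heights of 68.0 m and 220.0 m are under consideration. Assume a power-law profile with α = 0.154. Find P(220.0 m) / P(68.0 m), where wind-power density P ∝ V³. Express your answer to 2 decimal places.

1.72

Speed ratio: V_B/V_A = (z_B/z_A)^α = (220.0/68.0)^0.154 = (3.2353)^0.154 = 1.19819
Power-density ratio: P_B/P_A = (V_B/V_A)³ = (1.19819)³ = 1.72020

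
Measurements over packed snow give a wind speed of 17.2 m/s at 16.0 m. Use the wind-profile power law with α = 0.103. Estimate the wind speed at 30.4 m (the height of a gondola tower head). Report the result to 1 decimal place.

Power-law profile: V₂ = V₁ · (z₂/z₁)^α
V₂ = 17.2 × (30.4/16.0)^0.103 = 17.2 × (1.9000)^0.103
    = 17.2 × 1.0683 = 18.3755 m/s

18.4 m/s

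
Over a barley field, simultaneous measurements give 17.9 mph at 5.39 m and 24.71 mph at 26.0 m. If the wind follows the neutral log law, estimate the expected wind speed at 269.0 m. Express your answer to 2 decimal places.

34.82 mph

Log law: V ∝ ln(z/z₀). From the pair, with r = V₁/V₂ = 0.72440,
ln z₀ = (ln z₁ − r·ln z₂)/(1 − r) = (1.6845 − 0.72440×3.2581)/0.27560 = -2.4515 → z₀ = 0.08616 m
V₃ = V₁ · ln(z₃/z₀)/ln(z₁/z₀) = 17.9 × 8.0462/4.1361 = 34.8224 mph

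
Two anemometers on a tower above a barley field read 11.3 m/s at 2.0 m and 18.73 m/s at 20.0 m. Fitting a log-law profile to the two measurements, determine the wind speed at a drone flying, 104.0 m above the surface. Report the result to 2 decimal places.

Log law: V ∝ ln(z/z₀). From the pair, with r = V₁/V₂ = 0.60331,
ln z₀ = (ln z₁ − r·ln z₂)/(1 − r) = (0.6931 − 0.60331×2.9957)/0.39669 = -2.8088 → z₀ = 0.06028 m
V₃ = V₁ · ln(z₃/z₀)/ln(z₁/z₀) = 11.3 × 7.4532/3.5019 = 24.0499 m/s

24.05 m/s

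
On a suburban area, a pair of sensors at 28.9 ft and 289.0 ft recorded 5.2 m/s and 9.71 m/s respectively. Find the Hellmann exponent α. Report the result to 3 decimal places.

α ≈ 0.271

Power law: V₂/V₁ = (z₂/z₁)^α ⇒ α = ln(V₂/V₁) / ln(z₂/z₁)
α = ln(9.71/5.2) / ln(289.0/28.9) = ln(1.8673) / ln(10.0000)
  = 0.62450 / 2.30259 = 0.27122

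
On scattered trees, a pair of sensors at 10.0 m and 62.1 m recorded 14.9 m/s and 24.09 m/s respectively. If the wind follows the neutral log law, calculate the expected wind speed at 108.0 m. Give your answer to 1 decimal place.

Log law: V ∝ ln(z/z₀). From the pair, with r = V₁/V₂ = 0.61851,
ln z₀ = (ln z₁ − r·ln z₂)/(1 − r) = (2.3026 − 0.61851×4.1287)/0.38149 = -0.6582 → z₀ = 0.5178 m
V₃ = V₁ · ln(z₃/z₀)/ln(z₁/z₀) = 14.9 × 5.3404/2.9608 = 26.8749 m/s

26.9 m/s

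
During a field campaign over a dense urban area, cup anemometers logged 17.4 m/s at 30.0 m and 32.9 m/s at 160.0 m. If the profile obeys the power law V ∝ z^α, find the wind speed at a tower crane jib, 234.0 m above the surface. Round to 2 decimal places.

38.02 m/s

First find α: α = ln(V₂/V₁)/ln(z₂/z₁) = ln(32.9/17.4)/ln(160.0/30.0) = 0.63700/1.67398 = 0.3805
Extrapolate from 160.0 m to 234.0 m: V₃ = 32.9 × (234.0/160.0)^0.3805 = 32.9 × 1.1556 = 38.0207 m/s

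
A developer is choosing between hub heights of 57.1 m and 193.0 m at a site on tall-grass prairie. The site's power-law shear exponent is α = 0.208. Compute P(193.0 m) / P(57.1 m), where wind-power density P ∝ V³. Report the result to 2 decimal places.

2.14

Speed ratio: V_B/V_A = (z_B/z_A)^α = (193.0/57.1)^0.208 = (3.3800)^0.208 = 1.28830
Power-density ratio: P_B/P_A = (V_B/V_A)³ = (1.28830)³ = 2.13819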